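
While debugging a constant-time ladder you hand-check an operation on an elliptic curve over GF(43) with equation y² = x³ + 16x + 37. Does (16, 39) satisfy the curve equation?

y² = 39² ≡ 16; x³ + 16x + 37 = 4389 ≡ 3 (mod 43). 16 ≠ 3.

no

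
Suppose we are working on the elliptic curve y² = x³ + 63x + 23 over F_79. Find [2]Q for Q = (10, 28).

tangent at (10, 28): λ = (3·10² + 63)/(2·28) ≡ 47/56. 56⁻¹ ≡ 24 (mod 79) since 56·24 = 1344 ≡ 1, so λ ≡ 47·24 ≡ 22.
  x = λ² - 10 - 10 = 484 - 20 ≡ 69; y = λ·(10 - 69) - 28 ≡ 17. → (69, 17)

(69, 17)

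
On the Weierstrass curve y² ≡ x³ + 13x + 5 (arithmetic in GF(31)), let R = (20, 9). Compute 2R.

tangent at (20, 9): λ = (3·20² + 13)/(2·9) ≡ 4/18. 18⁻¹ ≡ 19 (mod 31), so λ ≡ 4·19 ≡ 14.
  x = λ² - 20 - 20 = 196 - 40 ≡ 1; y = λ·(20 - 1) - 9 ≡ 9. → (1, 9)

(1, 9)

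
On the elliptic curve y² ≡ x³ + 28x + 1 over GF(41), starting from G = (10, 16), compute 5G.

(32, 39)

Repeated addition: build up to 5G.
2G: tangent at (10, 16): λ = (3·10² + 28)/(2·16) ≡ 0/32. 32⁻¹ ≡ 9 (mod 41) since 32·9 = 288 ≡ 1, so λ ≡ 0·9 ≡ 0.
  x = λ² - 10 - 10 = 0 - 20 ≡ 21; y = λ·(10 - 21) - 16 ≡ 25. → (21, 25)
3G: (21, 25) + (10, 16). λ = (16 - 25)/(10 - 21) ≡ 32/30 mod 41. 30⁻¹ ≡ 26 (mod 41) since 30·26 = 780 ≡ 1, so λ ≡ 12.
  x = λ² - 21 - 10 = 144 - 31 ≡ 31; y = λ·(21 - 31) - 25 ≡ 19. → (31, 19)
4G: (31, 19) + (10, 16). λ = (16 - 19)/(10 - 31) ≡ 38/20 mod 41. 20⁻¹ ≡ 39 (mod 41) since 20·39 = 780 ≡ 1, so λ ≡ 6.
  x = λ² - 31 - 10 = 36 - 41 ≡ 36; y = λ·(31 - 36) - 19 ≡ 33. → (36, 33)
5G: (36, 33) + (10, 16). λ = (16 - 33)/(10 - 36) ≡ 24/15 mod 41. 15⁻¹ ≡ 11 (mod 41), so λ ≡ 18.
  x = λ² - 36 - 10 = 324 - 46 ≡ 32; y = λ·(36 - 32) - 33 ≡ 39. → (32, 39)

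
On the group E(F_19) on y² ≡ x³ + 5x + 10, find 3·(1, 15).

(9, 9)

Write P = (1, 15).
Repeated addition: build up to 3P.
2P: tangent at (1, 15): λ = (3·1² + 5)/(2·15) ≡ 8/11. 11⁻¹ ≡ 7 (mod 19) since 11·7 = 77 ≡ 1, so λ ≡ 8·7 ≡ 18.
  x = λ² - 1 - 1 = 324 - 2 ≡ 18; y = λ·(1 - 18) - 15 ≡ 2. → (18, 2)
3P: (18, 2) + (1, 15). λ = (15 - 2)/(1 - 18) ≡ 13/2 mod 19. 2⁻¹ ≡ 10 (mod 19) since 2·10 = 20 ≡ 1, so λ ≡ 16.
  x = λ² - 18 - 1 = 256 - 19 ≡ 9; y = λ·(18 - 9) - 2 ≡ 9. → (9, 9)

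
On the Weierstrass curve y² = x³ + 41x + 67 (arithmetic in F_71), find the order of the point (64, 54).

2P: tangent at (64, 54): λ = (3·64² + 41)/(2·54) ≡ 46/37. 37⁻¹ ≡ 48 (mod 71) since 37·48 = 1776 ≡ 1, so λ ≡ 46·48 ≡ 7.
  x = λ² - 64 - 64 = 49 - 128 ≡ 63; y = λ·(64 - 63) - 54 ≡ 24. → (63, 24)
3P: (63, 24) + (64, 54). λ = (54 - 24)/(64 - 63) ≡ 30/1 mod 71. 1⁻¹ ≡ 1 (mod 71) since 1·1 = 1 ≡ 1, so λ ≡ 30.
  x = λ² - 63 - 64 = 900 - 127 ≡ 63; y = λ·(63 - 63) - 24 ≡ 47. → (63, 47)
4P: (63, 47) + (64, 54). λ = (54 - 47)/(64 - 63) ≡ 7/1 mod 71. 1⁻¹ ≡ 1 (mod 71) since 1·1 = 1 ≡ 1, so λ ≡ 7.
  x = λ² - 63 - 64 = 49 - 127 ≡ 64; y = λ·(63 - 64) - 47 ≡ 17. → (64, 17)
5P: (64, 17) + (64, 54): same x and y₁ ≡ -y₂, so the sum is O.
5P = O, so the order is 5.

5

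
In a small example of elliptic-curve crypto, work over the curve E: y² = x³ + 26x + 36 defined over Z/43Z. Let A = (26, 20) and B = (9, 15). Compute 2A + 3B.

(42, 40)

First 2A:
Repeated addition: build up to 2A.
2A: tangent at (26, 20): λ = (3·26² + 26)/(2·20) ≡ 33/40. 40⁻¹ ≡ 14 (mod 43), so λ ≡ 33·14 ≡ 32.
  x = λ² - 26 - 26 = 1024 - 52 ≡ 26; y = λ·(26 - 26) - 20 ≡ 23. → (26, 23)
2A = (26, 23).
Next 3B:
Repeated addition: build up to 3B.
2B: tangent at (9, 15): λ = (3·9² + 26)/(2·15) ≡ 11/30. 30⁻¹ ≡ 33 (mod 43) since 30·33 = 990 ≡ 1, so λ ≡ 11·33 ≡ 19.
  x = λ² - 9 - 9 = 361 - 18 ≡ 42; y = λ·(9 - 42) - 15 ≡ 3. → (42, 3)
3B: (42, 3) + (9, 15). λ = (15 - 3)/(9 - 42) ≡ 12/10 mod 43. 10⁻¹ ≡ 13 (mod 43), so λ ≡ 27.
  x = λ² - 42 - 9 = 729 - 51 ≡ 33; y = λ·(42 - 33) - 3 ≡ 25. → (33, 25)
3B = (33, 25).
Finally 2A + 3B:
(26, 23) + (33, 25). λ = (25 - 23)/(33 - 26) ≡ 2/7 mod 43. 7⁻¹ ≡ 37 (mod 43), so λ ≡ 31.
  x = λ² - 26 - 33 = 961 - 59 ≡ 42; y = λ·(26 - 42) - 23 ≡ 40. → (42, 40)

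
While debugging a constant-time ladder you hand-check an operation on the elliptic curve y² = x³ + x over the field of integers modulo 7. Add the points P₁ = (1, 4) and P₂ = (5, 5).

(1, 4) + (5, 5). λ = (5 - 4)/(5 - 1) ≡ 1/4 mod 7. 4⁻¹ ≡ 2 (mod 7), so λ ≡ 2.
  x = λ² - 1 - 5 = 4 - 6 ≡ 5; y = λ·(1 - 5) - 4 ≡ 2. → (5, 2)

(5, 2)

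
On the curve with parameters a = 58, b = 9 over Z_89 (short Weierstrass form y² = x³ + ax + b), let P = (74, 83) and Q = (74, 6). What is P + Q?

O

The two points share x = 74 and their y-coordinates satisfy 83 + 6 ≡ 0 (mod 89), so they are inverses. Their sum is the point at infinity.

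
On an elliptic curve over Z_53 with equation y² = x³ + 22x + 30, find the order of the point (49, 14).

4

2P: tangent at (49, 14): λ = (3·49² + 22)/(2·14) ≡ 17/28. 28⁻¹ ≡ 36 (mod 53), so λ ≡ 17·36 ≡ 29.
  x = λ² - 49 - 49 = 841 - 98 ≡ 1; y = λ·(49 - 1) - 14 ≡ 0. → (1, 0)
3P: (1, 0) + (49, 14). λ = (14 - 0)/(49 - 1) ≡ 14/48 mod 53. 48⁻¹ ≡ 21 (mod 53), so λ ≡ 29.
  x = λ² - 1 - 49 = 841 - 50 ≡ 49; y = λ·(1 - 49) - 0 ≡ 39. → (49, 39)
4P: (49, 39) + (49, 14): same x and y₁ ≡ -y₂, so the sum is 𝒪.
4P = 𝒪, so the order is 4.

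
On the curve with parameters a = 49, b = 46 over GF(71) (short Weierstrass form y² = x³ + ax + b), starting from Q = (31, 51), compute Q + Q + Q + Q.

Repeated addition: build up to 4Q.
2Q: tangent at (31, 51): λ = (3·31² + 49)/(2·51) ≡ 21/31. 31⁻¹ ≡ 55 (mod 71) since 31·55 = 1705 ≡ 1, so λ ≡ 21·55 ≡ 19.
  x = λ² - 31 - 31 = 361 - 62 ≡ 15; y = λ·(31 - 15) - 51 ≡ 40. → (15, 40)
3Q: (15, 40) + (31, 51). λ = (51 - 40)/(31 - 15) ≡ 11/16 mod 71. 16⁻¹ ≡ 40 (mod 71), so λ ≡ 14.
  x = λ² - 15 - 31 = 196 - 46 ≡ 8; y = λ·(15 - 8) - 40 ≡ 58. → (8, 58)
4Q: (8, 58) + (31, 51). λ = (51 - 58)/(31 - 8) ≡ 64/23 mod 71. 23⁻¹ ≡ 34 (mod 71), so λ ≡ 46.
  x = λ² - 8 - 31 = 2116 - 39 ≡ 18; y = λ·(8 - 18) - 58 ≡ 50. → (18, 50)

(18, 50)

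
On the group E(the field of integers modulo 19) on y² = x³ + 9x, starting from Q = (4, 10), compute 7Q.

(11, 9)

Repeated addition: build up to 7Q.
2Q: tangent at (4, 10): λ = (3·4² + 9)/(2·10) ≡ 0/1. 1⁻¹ ≡ 1 (mod 19), so λ ≡ 0·1 ≡ 0.
  x = λ² - 4 - 4 = 0 - 8 ≡ 11; y = λ·(4 - 11) - 10 ≡ 9. → (11, 9)
3Q: (11, 9) + (4, 10). λ = (10 - 9)/(4 - 11) ≡ 1/12 mod 19. 12⁻¹ ≡ 8 (mod 19), so λ ≡ 8.
  x = λ² - 11 - 4 = 64 - 15 ≡ 11; y = λ·(11 - 11) - 9 ≡ 10. → (11, 10)
4Q: (11, 10) + (4, 10). λ = (10 - 10)/(4 - 11) ≡ 0/12 mod 19. 12⁻¹ ≡ 8 (mod 19), so λ ≡ 0.
  x = λ² - 11 - 4 = 0 - 15 ≡ 4; y = λ·(11 - 4) - 10 ≡ 9. → (4, 9)
5Q: (4, 9) + (4, 10): same x and y₁ ≡ -y₂, so the sum is O.
6Q: O + (4, 10) = (4, 10) (identity).
7Q: tangent at (4, 10): λ = (3·4² + 9)/(2·10) ≡ 0/1. 1⁻¹ ≡ 1 (mod 19), so λ ≡ 0·1 ≡ 0.
  x = λ² - 4 - 4 = 0 - 8 ≡ 11; y = λ·(4 - 11) - 10 ≡ 9. → (11, 9)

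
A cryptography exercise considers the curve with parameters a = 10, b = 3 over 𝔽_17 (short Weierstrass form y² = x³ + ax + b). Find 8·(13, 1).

Write Q = (13, 1).
Repeated addition: build up to 8Q.
2Q: tangent at (13, 1): λ = (3·13² + 10)/(2·1) ≡ 7/2. 2⁻¹ ≡ 9 (mod 17) since 2·9 = 18 ≡ 1, so λ ≡ 7·9 ≡ 12.
  x = λ² - 13 - 13 = 144 - 26 ≡ 16; y = λ·(13 - 16) - 1 ≡ 14. → (16, 14)
3Q: (16, 14) + (13, 1). λ = (1 - 14)/(13 - 16) ≡ 4/14 mod 17. 14⁻¹ ≡ 11 (mod 17) since 14·11 = 154 ≡ 1, so λ ≡ 10.
  x = λ² - 16 - 13 = 100 - 29 ≡ 3; y = λ·(16 - 3) - 14 ≡ 14. → (3, 14)
4Q: (3, 14) + (13, 1). λ = (1 - 14)/(13 - 3) ≡ 4/10 mod 17. 10⁻¹ ≡ 12 (mod 17) since 10·12 = 120 ≡ 1, so λ ≡ 14.
  x = λ² - 3 - 13 = 196 - 16 ≡ 10; y = λ·(3 - 10) - 14 ≡ 7. → (10, 7)
5Q: (10, 7) + (13, 1). λ = (1 - 7)/(13 - 10) ≡ 11/3 mod 17. 3⁻¹ ≡ 6 (mod 17), so λ ≡ 15.
  x = λ² - 10 - 13 = 225 - 23 ≡ 15; y = λ·(10 - 15) - 7 ≡ 3. → (15, 3)
6Q: (15, 3) + (13, 1). λ = (1 - 3)/(13 - 15) ≡ 15/15 mod 17. 15⁻¹ ≡ 8 (mod 17) since 15·8 = 120 ≡ 1, so λ ≡ 1.
  x = λ² - 15 - 13 = 1 - 28 ≡ 7; y = λ·(15 - 7) - 3 ≡ 5. → (7, 5)
7Q: (7, 5) + (13, 1). λ = (1 - 5)/(13 - 7) ≡ 13/6 mod 17. 6⁻¹ ≡ 3 (mod 17), so λ ≡ 5.
  x = λ² - 7 - 13 = 25 - 20 ≡ 5; y = λ·(7 - 5) - 5 ≡ 5. → (5, 5)
8Q: (5, 5) + (13, 1). λ = (1 - 5)/(13 - 5) ≡ 13/8 mod 17. 8⁻¹ ≡ 15 (mod 17), so λ ≡ 8.
  x = λ² - 5 - 13 = 64 - 18 ≡ 12; y = λ·(5 - 12) - 5 ≡ 7. → (12, 7)

(12, 7)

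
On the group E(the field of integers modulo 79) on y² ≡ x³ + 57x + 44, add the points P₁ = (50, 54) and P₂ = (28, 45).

(50, 54) + (28, 45). λ = (45 - 54)/(28 - 50) ≡ 70/57 mod 79. 57⁻¹ ≡ 61 (mod 79), so λ ≡ 4.
  x = λ² - 50 - 28 = 16 - 78 ≡ 17; y = λ·(50 - 17) - 54 ≡ 78. → (17, 78)

(17, 78)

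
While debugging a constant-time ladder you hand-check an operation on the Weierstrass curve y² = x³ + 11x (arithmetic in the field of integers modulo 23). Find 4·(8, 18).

Write Q = (8, 18).
Repeated addition: build up to 4Q.
2Q: tangent at (8, 18): λ = (3·8² + 11)/(2·18) ≡ 19/13. 13⁻¹ ≡ 16 (mod 23), so λ ≡ 19·16 ≡ 5.
  x = λ² - 8 - 8 = 25 - 16 ≡ 9; y = λ·(8 - 9) - 18 ≡ 0. → (9, 0)
3Q: (9, 0) + (8, 18). λ = (18 - 0)/(8 - 9) ≡ 18/22 mod 23. 22⁻¹ ≡ 22 (mod 23), so λ ≡ 5.
  x = λ² - 9 - 8 = 25 - 17 ≡ 8; y = λ·(9 - 8) - 0 ≡ 5. → (8, 5)
4Q: (8, 5) + (8, 18): same x and y₁ ≡ -y₂, so the sum is the point at infinity.

O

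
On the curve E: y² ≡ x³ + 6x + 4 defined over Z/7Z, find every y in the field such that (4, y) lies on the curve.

x³ + 6x + 4 = 92 ≡ 1 (mod 7).
Square roots of 1 mod 7: 1 and 6 (since 1² = 1 ≡ 1).

1, 6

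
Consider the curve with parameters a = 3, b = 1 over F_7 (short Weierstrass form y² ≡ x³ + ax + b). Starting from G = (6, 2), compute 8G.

Repeated addition: build up to 8G.
2G: tangent at (6, 2): λ = (3·6² + 3)/(2·2) ≡ 6/4. 4⁻¹ ≡ 2 (mod 7) since 4·2 = 8 ≡ 1, so λ ≡ 6·2 ≡ 5.
  x = λ² - 6 - 6 = 25 - 12 ≡ 6; y = λ·(6 - 6) - 2 ≡ 5. → (6, 5)
3G: (6, 5) + (6, 2): same x and y₁ ≡ -y₂, so the sum is ∞.
4G: ∞ + (6, 2) = (6, 2) (identity).
5G: tangent at (6, 2): λ = (3·6² + 3)/(2·2) ≡ 6/4. 4⁻¹ ≡ 2 (mod 7) since 4·2 = 8 ≡ 1, so λ ≡ 6·2 ≡ 5.
  x = λ² - 6 - 6 = 25 - 12 ≡ 6; y = λ·(6 - 6) - 2 ≡ 5. → (6, 5)
6G: (6, 5) + (6, 2): same x and y₁ ≡ -y₂, so the sum is ∞.
7G: ∞ + (6, 2) = (6, 2) (identity).
8G: tangent at (6, 2): λ = (3·6² + 3)/(2·2) ≡ 6/4. 4⁻¹ ≡ 2 (mod 7) since 4·2 = 8 ≡ 1, so λ ≡ 6·2 ≡ 5.
  x = λ² - 6 - 6 = 25 - 12 ≡ 6; y = λ·(6 - 6) - 2 ≡ 5. → (6, 5)

(6, 5)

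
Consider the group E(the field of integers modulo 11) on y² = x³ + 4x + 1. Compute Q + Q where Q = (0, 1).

(4, 2)

tangent at (0, 1): λ = (3·0² + 4)/(2·1) ≡ 4/2. 2⁻¹ ≡ 6 (mod 11), so λ ≡ 4·6 ≡ 2.
  x = λ² - 0 - 0 = 4 - 0 ≡ 4; y = λ·(0 - 4) - 1 ≡ 2. → (4, 2)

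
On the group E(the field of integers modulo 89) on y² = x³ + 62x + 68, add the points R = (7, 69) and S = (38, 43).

(7, 69) + (38, 43). λ = (43 - 69)/(38 - 7) ≡ 63/31 mod 89. 31⁻¹ ≡ 23 (mod 89) since 31·23 = 713 ≡ 1, so λ ≡ 25.
  x = λ² - 7 - 38 = 625 - 45 ≡ 46; y = λ·(7 - 46) - 69 ≡ 24. → (46, 24)

(46, 24)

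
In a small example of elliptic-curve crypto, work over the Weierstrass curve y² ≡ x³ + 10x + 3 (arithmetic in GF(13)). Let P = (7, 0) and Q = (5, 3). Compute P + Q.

(7, 0) + (5, 3). λ = (3 - 0)/(5 - 7) ≡ 3/11 mod 13. 11⁻¹ ≡ 6 (mod 13), so λ ≡ 5.
  x = λ² - 7 - 5 = 25 - 12 ≡ 0; y = λ·(7 - 0) - 0 ≡ 9. → (0, 9)

(0, 9)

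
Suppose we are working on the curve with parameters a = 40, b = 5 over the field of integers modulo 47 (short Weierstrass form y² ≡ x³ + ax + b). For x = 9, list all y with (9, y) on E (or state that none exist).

x³ + 40x + 5 = 1094 ≡ 13 (mod 47).
13 is a non-residue mod 47; no y exists.

none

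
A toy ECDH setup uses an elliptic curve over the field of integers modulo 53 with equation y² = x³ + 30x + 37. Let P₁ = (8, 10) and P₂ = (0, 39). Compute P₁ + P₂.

(1, 11)

(8, 10) + (0, 39). λ = (39 - 10)/(0 - 8) ≡ 29/45 mod 53. 45⁻¹ ≡ 33 (mod 53) since 45·33 = 1485 ≡ 1, so λ ≡ 3.
  x = λ² - 8 - 0 = 9 - 8 ≡ 1; y = λ·(8 - 1) - 10 ≡ 11. → (1, 11)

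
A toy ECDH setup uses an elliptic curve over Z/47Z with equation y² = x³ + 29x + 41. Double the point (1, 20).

(40, 24)

tangent at (1, 20): λ = (3·1² + 29)/(2·20) ≡ 32/40. 40⁻¹ ≡ 20 (mod 47) since 40·20 = 800 ≡ 1, so λ ≡ 32·20 ≡ 29.
  x = λ² - 1 - 1 = 841 - 2 ≡ 40; y = λ·(1 - 40) - 20 ≡ 24. → (40, 24)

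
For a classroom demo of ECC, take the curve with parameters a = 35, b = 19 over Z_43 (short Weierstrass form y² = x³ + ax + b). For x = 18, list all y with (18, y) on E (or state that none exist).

17, 26

x³ + 35x + 19 = 6481 ≡ 31 (mod 43).
Square roots of 31 mod 43: 17 and 26 (since 17² = 289 ≡ 31).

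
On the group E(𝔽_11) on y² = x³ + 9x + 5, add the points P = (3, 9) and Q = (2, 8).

(7, 9)

(3, 9) + (2, 8). λ = (8 - 9)/(2 - 3) ≡ 10/10 mod 11. 10⁻¹ ≡ 10 (mod 11), so λ ≡ 1.
  x = λ² - 3 - 2 = 1 - 5 ≡ 7; y = λ·(3 - 7) - 9 ≡ 9. → (7, 9)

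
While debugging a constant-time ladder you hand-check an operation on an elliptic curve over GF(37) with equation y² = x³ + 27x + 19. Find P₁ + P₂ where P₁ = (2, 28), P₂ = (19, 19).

(15, 5)

(2, 28) + (19, 19). λ = (19 - 28)/(19 - 2) ≡ 28/17 mod 37. 17⁻¹ ≡ 24 (mod 37) since 17·24 = 408 ≡ 1, so λ ≡ 6.
  x = λ² - 2 - 19 = 36 - 21 ≡ 15; y = λ·(2 - 15) - 28 ≡ 5. → (15, 5)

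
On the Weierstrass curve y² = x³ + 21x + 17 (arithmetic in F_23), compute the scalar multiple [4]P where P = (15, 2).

Double-and-add on 4 = (100)₂. Start with P = (15, 2) for the leading 1-bit.
double: tangent at (15, 2): λ = (3·15² + 21)/(2·2) ≡ 6/4. 4⁻¹ ≡ 6 (mod 23) since 4·6 = 24 ≡ 1, so λ ≡ 6·6 ≡ 13.
  x = λ² - 15 - 15 = 169 - 30 ≡ 1; y = λ·(15 - 1) - 2 ≡ 19. → (1, 19)
double: tangent at (1, 19): λ = (3·1² + 21)/(2·19) ≡ 1/15. 15⁻¹ ≡ 20 (mod 23), so λ ≡ 1·20 ≡ 20.
  x = λ² - 1 - 1 = 400 - 2 ≡ 7; y = λ·(1 - 7) - 19 ≡ 22. → (7, 22)

(7, 22)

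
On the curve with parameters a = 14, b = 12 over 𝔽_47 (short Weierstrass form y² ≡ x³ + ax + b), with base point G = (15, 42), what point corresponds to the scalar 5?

Double-and-add on 5 = (101)₂. Start with G = (15, 42) for the leading 1-bit.
double: tangent at (15, 42): λ = (3·15² + 14)/(2·42) ≡ 31/37. 37⁻¹ ≡ 14 (mod 47), so λ ≡ 31·14 ≡ 11.
  x = λ² - 15 - 15 = 121 - 30 ≡ 44; y = λ·(15 - 44) - 42 ≡ 15. → (44, 15)
double: tangent at (44, 15): λ = (3·44² + 14)/(2·15) ≡ 41/30. 30⁻¹ ≡ 11 (mod 47) since 30·11 = 330 ≡ 1, so λ ≡ 41·11 ≡ 28.
  x = λ² - 44 - 44 = 784 - 88 ≡ 38; y = λ·(44 - 38) - 15 ≡ 12. → (38, 12)
add G: (38, 12) + (15, 42). λ = (42 - 12)/(15 - 38) ≡ 30/24 mod 47. 24⁻¹ ≡ 2 (mod 47) since 24·2 = 48 ≡ 1, so λ ≡ 13.
  x = λ² - 38 - 15 = 169 - 53 ≡ 22; y = λ·(38 - 22) - 12 ≡ 8. → (22, 8)

(22, 8)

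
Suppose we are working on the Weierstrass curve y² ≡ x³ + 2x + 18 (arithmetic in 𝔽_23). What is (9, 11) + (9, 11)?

(0, 15)

tangent at (9, 11): λ = (3·9² + 2)/(2·11) ≡ 15/22. 22⁻¹ ≡ 22 (mod 23) since 22·22 = 484 ≡ 1, so λ ≡ 15·22 ≡ 8.
  x = λ² - 9 - 9 = 64 - 18 ≡ 0; y = λ·(9 - 0) - 11 ≡ 15. → (0, 15)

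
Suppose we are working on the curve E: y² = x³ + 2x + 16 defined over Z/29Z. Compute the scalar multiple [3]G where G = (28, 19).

Repeated addition: build up to 3G.
2G: tangent at (28, 19): λ = (3·28² + 2)/(2·19) ≡ 5/9. 9⁻¹ ≡ 13 (mod 29), so λ ≡ 5·13 ≡ 7.
  x = λ² - 28 - 28 = 49 - 56 ≡ 22; y = λ·(28 - 22) - 19 ≡ 23. → (22, 23)
3G: (22, 23) + (28, 19). λ = (19 - 23)/(28 - 22) ≡ 25/6 mod 29. 6⁻¹ ≡ 5 (mod 29), so λ ≡ 9.
  x = λ² - 22 - 28 = 81 - 50 ≡ 2; y = λ·(22 - 2) - 23 ≡ 12. → (2, 12)

(2, 12)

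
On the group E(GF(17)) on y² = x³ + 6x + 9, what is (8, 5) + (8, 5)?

tangent at (8, 5): λ = (3·8² + 6)/(2·5) ≡ 11/10. 10⁻¹ ≡ 12 (mod 17), so λ ≡ 11·12 ≡ 13.
  x = λ² - 8 - 8 = 169 - 16 ≡ 0; y = λ·(8 - 0) - 5 ≡ 14. → (0, 14)

(0, 14)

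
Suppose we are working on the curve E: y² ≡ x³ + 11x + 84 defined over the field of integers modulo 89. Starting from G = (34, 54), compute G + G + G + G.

(15, 8)

Repeated addition: build up to 4G.
2G: tangent at (34, 54): λ = (3·34² + 11)/(2·54) ≡ 8/19. 19⁻¹ ≡ 75 (mod 89), so λ ≡ 8·75 ≡ 66.
  x = λ² - 34 - 34 = 4356 - 68 ≡ 16; y = λ·(34 - 16) - 54 ≡ 66. → (16, 66)
3G: (16, 66) + (34, 54). λ = (54 - 66)/(34 - 16) ≡ 77/18 mod 89. 18⁻¹ ≡ 5 (mod 89) since 18·5 = 90 ≡ 1, so λ ≡ 29.
  x = λ² - 16 - 34 = 841 - 50 ≡ 79; y = λ·(16 - 79) - 66 ≡ 65. → (79, 65)
4G: (79, 65) + (34, 54). λ = (54 - 65)/(34 - 79) ≡ 78/44 mod 89. 44⁻¹ ≡ 87 (mod 89) since 44·87 = 3828 ≡ 1, so λ ≡ 22.
  x = λ² - 79 - 34 = 484 - 113 ≡ 15; y = λ·(79 - 15) - 65 ≡ 8. → (15, 8)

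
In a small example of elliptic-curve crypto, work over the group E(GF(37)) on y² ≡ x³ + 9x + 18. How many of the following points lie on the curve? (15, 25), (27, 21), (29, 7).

0

(15, 25): 25² ≡ 33, rhs ≡ 13 → off.
(27, 21): 21² ≡ 34, rhs ≡ 1 → off.
(29, 7): 7² ≡ 12, rhs ≡ 26 → off.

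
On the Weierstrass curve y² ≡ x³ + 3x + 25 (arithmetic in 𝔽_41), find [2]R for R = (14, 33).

(5, 1)

tangent at (14, 33): λ = (3·14² + 3)/(2·33) ≡ 17/25. 25⁻¹ ≡ 23 (mod 41), so λ ≡ 17·23 ≡ 22.
  x = λ² - 14 - 14 = 484 - 28 ≡ 5; y = λ·(14 - 5) - 33 ≡ 1. → (5, 1)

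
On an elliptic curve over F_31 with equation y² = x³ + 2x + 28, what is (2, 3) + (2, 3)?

(29, 27)

tangent at (2, 3): λ = (3·2² + 2)/(2·3) ≡ 14/6. 6⁻¹ ≡ 26 (mod 31), so λ ≡ 14·26 ≡ 23.
  x = λ² - 2 - 2 = 529 - 4 ≡ 29; y = λ·(2 - 29) - 3 ≡ 27. → (29, 27)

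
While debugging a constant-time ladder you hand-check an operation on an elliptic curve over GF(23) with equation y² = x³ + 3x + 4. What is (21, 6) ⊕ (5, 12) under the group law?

(9, 1)

(21, 6) + (5, 12). λ = (12 - 6)/(5 - 21) ≡ 6/7 mod 23. 7⁻¹ ≡ 10 (mod 23), so λ ≡ 14.
  x = λ² - 21 - 5 = 196 - 26 ≡ 9; y = λ·(21 - 9) - 6 ≡ 1. → (9, 1)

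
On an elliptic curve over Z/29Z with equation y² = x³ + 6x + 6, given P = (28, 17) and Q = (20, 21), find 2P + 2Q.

(10, 14)

First 2P:
Repeated addition: build up to 2P.
2P: tangent at (28, 17): λ = (3·28² + 6)/(2·17) ≡ 9/5. 5⁻¹ ≡ 6 (mod 29) since 5·6 = 30 ≡ 1, so λ ≡ 9·6 ≡ 25.
  x = λ² - 28 - 28 = 625 - 56 ≡ 18; y = λ·(28 - 18) - 17 ≡ 1. → (18, 1)
2P = (18, 1).
Next 2Q:
Repeated addition: build up to 2Q.
2Q: tangent at (20, 21): λ = (3·20² + 6)/(2·21) ≡ 17/13. 13⁻¹ ≡ 9 (mod 29) since 13·9 = 117 ≡ 1, so λ ≡ 17·9 ≡ 8.
  x = λ² - 20 - 20 = 64 - 40 ≡ 24; y = λ·(20 - 24) - 21 ≡ 5. → (24, 5)
2Q = (24, 5).
Finally 2P + 2Q:
(18, 1) + (24, 5). λ = (5 - 1)/(24 - 18) ≡ 4/6 mod 29. 6⁻¹ ≡ 5 (mod 29) since 6·5 = 30 ≡ 1, so λ ≡ 20.
  x = λ² - 18 - 24 = 400 - 42 ≡ 10; y = λ·(18 - 10) - 1 ≡ 14. → (10, 14)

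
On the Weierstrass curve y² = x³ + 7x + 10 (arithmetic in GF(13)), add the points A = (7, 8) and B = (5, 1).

(10, 1)

(7, 8) + (5, 1). λ = (1 - 8)/(5 - 7) ≡ 6/11 mod 13. 11⁻¹ ≡ 6 (mod 13), so λ ≡ 10.
  x = λ² - 7 - 5 = 100 - 12 ≡ 10; y = λ·(7 - 10) - 8 ≡ 1. → (10, 1)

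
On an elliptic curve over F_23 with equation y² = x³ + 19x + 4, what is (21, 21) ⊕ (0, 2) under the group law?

(21, 21) + (0, 2). λ = (2 - 21)/(0 - 21) ≡ 4/2 mod 23. 2⁻¹ ≡ 12 (mod 23), so λ ≡ 2.
  x = λ² - 21 - 0 = 4 - 21 ≡ 6; y = λ·(21 - 6) - 21 ≡ 9. → (6, 9)

(6, 9)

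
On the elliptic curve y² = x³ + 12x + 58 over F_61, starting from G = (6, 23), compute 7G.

(52, 40)

Repeated addition: build up to 7G.
2G: tangent at (6, 23): λ = (3·6² + 12)/(2·23) ≡ 59/46. 46⁻¹ ≡ 4 (mod 61) since 46·4 = 184 ≡ 1, so λ ≡ 59·4 ≡ 53.
  x = λ² - 6 - 6 = 2809 - 12 ≡ 52; y = λ·(6 - 52) - 23 ≡ 40. → (52, 40)
3G: (52, 40) + (6, 23). λ = (23 - 40)/(6 - 52) ≡ 44/15 mod 61. 15⁻¹ ≡ 57 (mod 61) since 15·57 = 855 ≡ 1, so λ ≡ 7.
  x = λ² - 52 - 6 = 49 - 58 ≡ 52; y = λ·(52 - 52) - 40 ≡ 21. → (52, 21)
4G: (52, 21) + (6, 23). λ = (23 - 21)/(6 - 52) ≡ 2/15 mod 61. 15⁻¹ ≡ 57 (mod 61), so λ ≡ 53.
  x = λ² - 52 - 6 = 2809 - 58 ≡ 6; y = λ·(52 - 6) - 21 ≡ 38. → (6, 38)
5G: (6, 38) + (6, 23): same x and y₁ ≡ -y₂, so the sum is the point at infinity.
6G: the point at infinity + (6, 23) = (6, 23) (identity).
7G: tangent at (6, 23): λ = (3·6² + 12)/(2·23) ≡ 59/46. 46⁻¹ ≡ 4 (mod 61), so λ ≡ 59·4 ≡ 53.
  x = λ² - 6 - 6 = 2809 - 12 ≡ 52; y = λ·(6 - 52) - 23 ≡ 40. → (52, 40)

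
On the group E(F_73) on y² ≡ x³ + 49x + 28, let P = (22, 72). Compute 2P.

(66, 27)

tangent at (22, 72): λ = (3·22² + 49)/(2·72) ≡ 41/71. 71⁻¹ ≡ 36 (mod 73), so λ ≡ 41·36 ≡ 16.
  x = λ² - 22 - 22 = 256 - 44 ≡ 66; y = λ·(22 - 66) - 72 ≡ 27. → (66, 27)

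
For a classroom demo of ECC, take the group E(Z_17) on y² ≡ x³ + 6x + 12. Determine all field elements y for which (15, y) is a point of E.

3, 14

x³ + 6x + 12 = 3477 ≡ 9 (mod 17).
Square roots of 9 mod 17: 3 and 14 (since 3² = 9 ≡ 9).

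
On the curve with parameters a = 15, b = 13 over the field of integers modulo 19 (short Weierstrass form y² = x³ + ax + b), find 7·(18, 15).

(3, 16)

Write G = (18, 15).
Double-and-add on 7 = (111)₂. Start with G = (18, 15) for the leading 1-bit.
double: tangent at (18, 15): λ = (3·18² + 15)/(2·15) ≡ 18/11. 11⁻¹ ≡ 7 (mod 19), so λ ≡ 18·7 ≡ 12.
  x = λ² - 18 - 18 = 144 - 36 ≡ 13; y = λ·(18 - 13) - 15 ≡ 7. → (13, 7)
add G: (13, 7) + (18, 15). λ = (15 - 7)/(18 - 13) ≡ 8/5 mod 19. 5⁻¹ ≡ 4 (mod 19), so λ ≡ 13.
  x = λ² - 13 - 18 = 169 - 31 ≡ 5; y = λ·(13 - 5) - 7 ≡ 2. → (5, 2)
double: tangent at (5, 2): λ = (3·5² + 15)/(2·2) ≡ 14/4. 4⁻¹ ≡ 5 (mod 19), so λ ≡ 14·5 ≡ 13.
  x = λ² - 5 - 5 = 169 - 10 ≡ 7; y = λ·(5 - 7) - 2 ≡ 10. → (7, 10)
add G: (7, 10) + (18, 15). λ = (15 - 10)/(18 - 7) ≡ 5/11 mod 19. 11⁻¹ ≡ 7 (mod 19) since 11·7 = 77 ≡ 1, so λ ≡ 16.
  x = λ² - 7 - 18 = 256 - 25 ≡ 3; y = λ·(7 - 3) - 10 ≡ 16. → (3, 16)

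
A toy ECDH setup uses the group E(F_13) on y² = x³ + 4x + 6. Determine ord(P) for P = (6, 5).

2P: tangent at (6, 5): λ = (3·6² + 4)/(2·5) ≡ 8/10. 10⁻¹ ≡ 4 (mod 13) since 10·4 = 40 ≡ 1, so λ ≡ 8·4 ≡ 6.
  x = λ² - 6 - 6 = 36 - 12 ≡ 11; y = λ·(6 - 11) - 5 ≡ 4. → (11, 4)
3P: (11, 4) + (6, 5). λ = (5 - 4)/(6 - 11) ≡ 1/8 mod 13. 8⁻¹ ≡ 5 (mod 13), so λ ≡ 5.
  x = λ² - 11 - 6 = 25 - 17 ≡ 8; y = λ·(11 - 8) - 4 ≡ 11. → (8, 11)
4P: (8, 11) + (6, 5). λ = (5 - 11)/(6 - 8) ≡ 7/11 mod 13. 11⁻¹ ≡ 6 (mod 13), so λ ≡ 3.
  x = λ² - 8 - 6 = 9 - 14 ≡ 8; y = λ·(8 - 8) - 11 ≡ 2. → (8, 2)
5P: (8, 2) + (6, 5). λ = (5 - 2)/(6 - 8) ≡ 3/11 mod 13. 11⁻¹ ≡ 6 (mod 13), so λ ≡ 5.
  x = λ² - 8 - 6 = 25 - 14 ≡ 11; y = λ·(8 - 11) - 2 ≡ 9. → (11, 9)
6P: (11, 9) + (6, 5). λ = (5 - 9)/(6 - 11) ≡ 9/8 mod 13. 8⁻¹ ≡ 5 (mod 13) since 8·5 = 40 ≡ 1, so λ ≡ 6.
  x = λ² - 11 - 6 = 36 - 17 ≡ 6; y = λ·(11 - 6) - 9 ≡ 8. → (6, 8)
7P: (6, 8) + (6, 5): same x and y₁ ≡ -y₂, so the sum is 𝒪.
7P = 𝒪, so the order is 7.

7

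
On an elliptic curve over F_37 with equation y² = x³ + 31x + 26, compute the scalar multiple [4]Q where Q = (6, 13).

(20, 32)

Double-and-add on 4 = (100)₂. Start with Q = (6, 13) for the leading 1-bit.
double: tangent at (6, 13): λ = (3·6² + 31)/(2·13) ≡ 28/26. 26⁻¹ ≡ 10 (mod 37), so λ ≡ 28·10 ≡ 21.
  x = λ² - 6 - 6 = 441 - 12 ≡ 22; y = λ·(6 - 22) - 13 ≡ 21. → (22, 21)
double: tangent at (22, 21): λ = (3·22² + 31)/(2·21) ≡ 3/5. 5⁻¹ ≡ 15 (mod 37), so λ ≡ 3·15 ≡ 8.
  x = λ² - 22 - 22 = 64 - 44 ≡ 20; y = λ·(22 - 20) - 21 ≡ 32. → (20, 32)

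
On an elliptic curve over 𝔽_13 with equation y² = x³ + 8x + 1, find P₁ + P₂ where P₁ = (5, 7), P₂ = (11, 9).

(0, 12)

(5, 7) + (11, 9). λ = (9 - 7)/(11 - 5) ≡ 2/6 mod 13. 6⁻¹ ≡ 11 (mod 13) since 6·11 = 66 ≡ 1, so λ ≡ 9.
  x = λ² - 5 - 11 = 81 - 16 ≡ 0; y = λ·(5 - 0) - 7 ≡ 12. → (0, 12)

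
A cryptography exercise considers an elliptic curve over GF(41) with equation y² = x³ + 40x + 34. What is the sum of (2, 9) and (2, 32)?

O

The two points share x = 2 and their y-coordinates satisfy 9 + 32 ≡ 0 (mod 41), so they are inverses. Their sum is ∞.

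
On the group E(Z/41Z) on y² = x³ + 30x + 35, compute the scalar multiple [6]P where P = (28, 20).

Double-and-add on 6 = (110)₂. Start with P = (28, 20) for the leading 1-bit.
double: tangent at (28, 20): λ = (3·28² + 30)/(2·20) ≡ 4/40. 40⁻¹ ≡ 40 (mod 41), so λ ≡ 4·40 ≡ 37.
  x = λ² - 28 - 28 = 1369 - 56 ≡ 1; y = λ·(28 - 1) - 20 ≡ 36. → (1, 36)
add P: (1, 36) + (28, 20). λ = (20 - 36)/(28 - 1) ≡ 25/27 mod 41. 27⁻¹ ≡ 38 (mod 41), so λ ≡ 7.
  x = λ² - 1 - 28 = 49 - 29 ≡ 20; y = λ·(1 - 20) - 36 ≡ 36. → (20, 36)
double: tangent at (20, 36): λ = (3·20² + 30)/(2·36) ≡ 0/31. 31⁻¹ ≡ 4 (mod 41), so λ ≡ 0·4 ≡ 0.
  x = λ² - 20 - 20 = 0 - 40 ≡ 1; y = λ·(20 - 1) - 36 ≡ 5. → (1, 5)

(1, 5)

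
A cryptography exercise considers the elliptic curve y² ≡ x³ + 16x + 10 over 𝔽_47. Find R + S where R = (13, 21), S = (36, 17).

(13, 21) + (36, 17). λ = (17 - 21)/(36 - 13) ≡ 43/23 mod 47. 23⁻¹ ≡ 45 (mod 47), so λ ≡ 8.
  x = λ² - 13 - 36 = 64 - 49 ≡ 15; y = λ·(13 - 15) - 21 ≡ 10. → (15, 10)

(15, 10)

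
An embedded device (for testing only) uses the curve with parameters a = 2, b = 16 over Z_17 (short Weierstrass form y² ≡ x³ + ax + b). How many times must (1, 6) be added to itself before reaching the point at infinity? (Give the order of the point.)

2P: tangent at (1, 6): λ = (3·1² + 2)/(2·6) ≡ 5/12. 12⁻¹ ≡ 10 (mod 17), so λ ≡ 5·10 ≡ 16.
  x = λ² - 1 - 1 = 256 - 2 ≡ 16; y = λ·(1 - 16) - 6 ≡ 9. → (16, 9)
3P: (16, 9) + (1, 6). λ = (6 - 9)/(1 - 16) ≡ 14/2 mod 17. 2⁻¹ ≡ 9 (mod 17) since 2·9 = 18 ≡ 1, so λ ≡ 7.
  x = λ² - 16 - 1 = 49 - 17 ≡ 15; y = λ·(16 - 15) - 9 ≡ 15. → (15, 15)
4P: (15, 15) + (1, 6). λ = (6 - 15)/(1 - 15) ≡ 8/3 mod 17. 3⁻¹ ≡ 6 (mod 17) since 3·6 = 18 ≡ 1, so λ ≡ 14.
  x = λ² - 15 - 1 = 196 - 16 ≡ 10; y = λ·(15 - 10) - 15 ≡ 4. → (10, 4)
5P: (10, 4) + (1, 6). λ = (6 - 4)/(1 - 10) ≡ 2/8 mod 17. 8⁻¹ ≡ 15 (mod 17), so λ ≡ 13.
  x = λ² - 10 - 1 = 169 - 11 ≡ 5; y = λ·(10 - 5) - 4 ≡ 10. → (5, 10)
6P: (5, 10) + (1, 6). λ = (6 - 10)/(1 - 5) ≡ 13/13 mod 17. 13⁻¹ ≡ 4 (mod 17), so λ ≡ 1.
  x = λ² - 5 - 1 = 1 - 6 ≡ 12; y = λ·(5 - 12) - 10 ≡ 0. → (12, 0)
7P: (12, 0) + (1, 6). λ = (6 - 0)/(1 - 12) ≡ 6/6 mod 17. 6⁻¹ ≡ 3 (mod 17) since 6·3 = 18 ≡ 1, so λ ≡ 1.
  x = λ² - 12 - 1 = 1 - 13 ≡ 5; y = λ·(12 - 5) - 0 ≡ 7. → (5, 7)
8P: (5, 7) + (1, 6). λ = (6 - 7)/(1 - 5) ≡ 16/13 mod 17. 13⁻¹ ≡ 4 (mod 17) since 13·4 = 52 ≡ 1, so λ ≡ 13.
  x = λ² - 5 - 1 = 169 - 6 ≡ 10; y = λ·(5 - 10) - 7 ≡ 13. → (10, 13)
9P: (10, 13) + (1, 6). λ = (6 - 13)/(1 - 10) ≡ 10/8 mod 17. 8⁻¹ ≡ 15 (mod 17) since 8·15 = 120 ≡ 1, so λ ≡ 14.
  x = λ² - 10 - 1 = 196 - 11 ≡ 15; y = λ·(10 - 15) - 13 ≡ 2. → (15, 2)
10P: (15, 2) + (1, 6). λ = (6 - 2)/(1 - 15) ≡ 4/3 mod 17. 3⁻¹ ≡ 6 (mod 17), so λ ≡ 7.
  x = λ² - 15 - 1 = 49 - 16 ≡ 16; y = λ·(15 - 16) - 2 ≡ 8. → (16, 8)
11P: (16, 8) + (1, 6). λ = (6 - 8)/(1 - 16) ≡ 15/2 mod 17. 2⁻¹ ≡ 9 (mod 17) since 2·9 = 18 ≡ 1, so λ ≡ 16.
  x = λ² - 16 - 1 = 256 - 17 ≡ 1; y = λ·(16 - 1) - 8 ≡ 11. → (1, 11)
12P: (1, 11) + (1, 6): same x and y₁ ≡ -y₂, so the sum is the point at infinity.
12P = the point at infinity, so the order is 12.

12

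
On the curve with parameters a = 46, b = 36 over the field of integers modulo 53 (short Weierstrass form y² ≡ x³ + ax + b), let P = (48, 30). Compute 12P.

(32, 12)

Double-and-add on 12 = (1100)₂. Start with P = (48, 30) for the leading 1-bit.
double: tangent at (48, 30): λ = (3·48² + 46)/(2·30) ≡ 15/7. 7⁻¹ ≡ 38 (mod 53) since 7·38 = 266 ≡ 1, so λ ≡ 15·38 ≡ 40.
  x = λ² - 48 - 48 = 1600 - 96 ≡ 20; y = λ·(48 - 20) - 30 ≡ 30. → (20, 30)
add P: (20, 30) + (48, 30). λ = (30 - 30)/(48 - 20) ≡ 0/28 mod 53. 28⁻¹ ≡ 36 (mod 53), so λ ≡ 0.
  x = λ² - 20 - 48 = 0 - 68 ≡ 38; y = λ·(20 - 38) - 30 ≡ 23. → (38, 23)
double: tangent at (38, 23): λ = (3·38² + 46)/(2·23) ≡ 32/46. 46⁻¹ ≡ 15 (mod 53) since 46·15 = 690 ≡ 1, so λ ≡ 32·15 ≡ 3.
  x = λ² - 38 - 38 = 9 - 76 ≡ 39; y = λ·(38 - 39) - 23 ≡ 27. → (39, 27)
double: tangent at (39, 27): λ = (3·39² + 46)/(2·27) ≡ 51/1. 1⁻¹ ≡ 1 (mod 53), so λ ≡ 51·1 ≡ 51.
  x = λ² - 39 - 39 = 2601 - 78 ≡ 32; y = λ·(39 - 32) - 27 ≡ 12. → (32, 12)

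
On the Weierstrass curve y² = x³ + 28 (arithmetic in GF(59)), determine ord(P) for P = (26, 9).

2P: tangent at (26, 9): λ = (3·26² + 0)/(2·9) ≡ 22/18. 18⁻¹ ≡ 23 (mod 59), so λ ≡ 22·23 ≡ 34.
  x = λ² - 26 - 26 = 1156 - 52 ≡ 42; y = λ·(26 - 42) - 9 ≡ 37. → (42, 37)
3P: (42, 37) + (26, 9). λ = (9 - 37)/(26 - 42) ≡ 31/43 mod 59. 43⁻¹ ≡ 11 (mod 59) since 43·11 = 473 ≡ 1, so λ ≡ 46.
  x = λ² - 42 - 26 = 2116 - 68 ≡ 42; y = λ·(42 - 42) - 37 ≡ 22. → (42, 22)
4P: (42, 22) + (26, 9). λ = (9 - 22)/(26 - 42) ≡ 46/43 mod 59. 43⁻¹ ≡ 11 (mod 59) since 43·11 = 473 ≡ 1, so λ ≡ 34.
  x = λ² - 42 - 26 = 1156 - 68 ≡ 26; y = λ·(42 - 26) - 22 ≡ 50. → (26, 50)
5P: (26, 50) + (26, 9): same x and y₁ ≡ -y₂, so the sum is 𝒪.
5P = 𝒪, so the order is 5.

5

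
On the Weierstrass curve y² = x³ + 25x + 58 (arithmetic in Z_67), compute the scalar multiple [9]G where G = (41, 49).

Double-and-add on 9 = (1001)₂. Start with G = (41, 49) for the leading 1-bit.
double: tangent at (41, 49): λ = (3·41² + 25)/(2·49) ≡ 43/31. 31⁻¹ ≡ 13 (mod 67), so λ ≡ 43·13 ≡ 23.
  x = λ² - 41 - 41 = 529 - 82 ≡ 45; y = λ·(41 - 45) - 49 ≡ 60. → (45, 60)
double: tangent at (45, 60): λ = (3·45² + 25)/(2·60) ≡ 3/53. 53⁻¹ ≡ 43 (mod 67) since 53·43 = 2279 ≡ 1, so λ ≡ 3·43 ≡ 62.
  x = λ² - 45 - 45 = 3844 - 90 ≡ 2; y = λ·(45 - 2) - 60 ≡ 60. → (2, 60)
double: tangent at (2, 60): λ = (3·2² + 25)/(2·60) ≡ 37/53. 53⁻¹ ≡ 43 (mod 67) since 53·43 = 2279 ≡ 1, so λ ≡ 37·43 ≡ 50.
  x = λ² - 2 - 2 = 2500 - 4 ≡ 17; y = λ·(2 - 17) - 60 ≡ 61. → (17, 61)
add G: (17, 61) + (41, 49). λ = (49 - 61)/(41 - 17) ≡ 55/24 mod 67. 24⁻¹ ≡ 14 (mod 67), so λ ≡ 33.
  x = λ² - 17 - 41 = 1089 - 58 ≡ 26; y = λ·(17 - 26) - 61 ≡ 44. → (26, 44)

(26, 44)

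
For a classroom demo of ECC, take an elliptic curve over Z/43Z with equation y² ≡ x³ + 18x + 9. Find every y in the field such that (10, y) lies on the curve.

x³ + 18x + 9 = 1189 ≡ 28 (mod 43).
28 is a non-residue mod 43; no y exists.

none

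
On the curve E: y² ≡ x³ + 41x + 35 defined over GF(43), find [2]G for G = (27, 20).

tangent at (27, 20): λ = (3·27² + 41)/(2·20) ≡ 35/40. 40⁻¹ ≡ 14 (mod 43), so λ ≡ 35·14 ≡ 17.
  x = λ² - 27 - 27 = 289 - 54 ≡ 20; y = λ·(27 - 20) - 20 ≡ 13. → (20, 13)

(20, 13)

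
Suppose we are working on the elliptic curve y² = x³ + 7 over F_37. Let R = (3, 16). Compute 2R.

(35, 31)

tangent at (3, 16): λ = (3·3² + 0)/(2·16) ≡ 27/32. 32⁻¹ ≡ 22 (mod 37), so λ ≡ 27·22 ≡ 2.
  x = λ² - 3 - 3 = 4 - 6 ≡ 35; y = λ·(3 - 35) - 16 ≡ 31. → (35, 31)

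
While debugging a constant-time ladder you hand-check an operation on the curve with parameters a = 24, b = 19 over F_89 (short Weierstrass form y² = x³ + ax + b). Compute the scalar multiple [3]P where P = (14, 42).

Repeated addition: build up to 3P.
2P: tangent at (14, 42): λ = (3·14² + 24)/(2·42) ≡ 78/84. 84⁻¹ ≡ 71 (mod 89) since 84·71 = 5964 ≡ 1, so λ ≡ 78·71 ≡ 20.
  x = λ² - 14 - 14 = 400 - 28 ≡ 16; y = λ·(14 - 16) - 42 ≡ 7. → (16, 7)
3P: (16, 7) + (14, 42). λ = (42 - 7)/(14 - 16) ≡ 35/87 mod 89. 87⁻¹ ≡ 44 (mod 89) since 87·44 = 3828 ≡ 1, so λ ≡ 27.
  x = λ² - 16 - 14 = 729 - 30 ≡ 76; y = λ·(16 - 76) - 7 ≡ 64. → (76, 64)

(76, 64)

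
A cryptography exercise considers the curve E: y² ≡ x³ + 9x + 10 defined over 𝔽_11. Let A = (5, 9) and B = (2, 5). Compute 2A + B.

First 2A:
Repeated addition: build up to 2A.
2A: tangent at (5, 9): λ = (3·5² + 9)/(2·9) ≡ 7/7. 7⁻¹ ≡ 8 (mod 11), so λ ≡ 7·8 ≡ 1.
  x = λ² - 5 - 5 = 1 - 10 ≡ 2; y = λ·(5 - 2) - 9 ≡ 5. → (2, 5)
2A = (2, 5).
Finally 2A + B:
tangent at (2, 5): λ = (3·2² + 9)/(2·5) ≡ 10/10. 10⁻¹ ≡ 10 (mod 11), so λ ≡ 10·10 ≡ 1.
  x = λ² - 2 - 2 = 1 - 4 ≡ 8; y = λ·(2 - 8) - 5 ≡ 0. → (8, 0)

(8, 0)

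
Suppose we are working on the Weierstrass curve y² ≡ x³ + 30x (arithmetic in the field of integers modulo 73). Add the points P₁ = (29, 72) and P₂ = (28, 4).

(41, 61)

(29, 72) + (28, 4). λ = (4 - 72)/(28 - 29) ≡ 5/72 mod 73. 72⁻¹ ≡ 72 (mod 73), so λ ≡ 68.
  x = λ² - 29 - 28 = 4624 - 57 ≡ 41; y = λ·(29 - 41) - 72 ≡ 61. → (41, 61)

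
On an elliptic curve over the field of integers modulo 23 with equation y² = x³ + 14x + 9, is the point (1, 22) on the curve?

yes

y² = 22² ≡ 1; x³ + 14x + 9 = 24 ≡ 1 (mod 23). 1 = 1.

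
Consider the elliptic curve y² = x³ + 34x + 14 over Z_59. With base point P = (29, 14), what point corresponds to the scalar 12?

Double-and-add on 12 = (1100)₂. Start with P = (29, 14) for the leading 1-bit.
double: tangent at (29, 14): λ = (3·29² + 34)/(2·14) ≡ 20/28. 28⁻¹ ≡ 19 (mod 59), so λ ≡ 20·19 ≡ 26.
  x = λ² - 29 - 29 = 676 - 58 ≡ 28; y = λ·(29 - 28) - 14 ≡ 12. → (28, 12)
add P: (28, 12) + (29, 14). λ = (14 - 12)/(29 - 28) ≡ 2/1 mod 59. 1⁻¹ ≡ 1 (mod 59) since 1·1 = 1 ≡ 1, so λ ≡ 2.
  x = λ² - 28 - 29 = 4 - 57 ≡ 6; y = λ·(28 - 6) - 12 ≡ 32. → (6, 32)
double: tangent at (6, 32): λ = (3·6² + 34)/(2·32) ≡ 24/5. 5⁻¹ ≡ 12 (mod 59) since 5·12 = 60 ≡ 1, so λ ≡ 24·12 ≡ 52.
  x = λ² - 6 - 6 = 2704 - 12 ≡ 37; y = λ·(6 - 37) - 32 ≡ 8. → (37, 8)
double: tangent at (37, 8): λ = (3·37² + 34)/(2·8) ≡ 11/16. 16⁻¹ ≡ 48 (mod 59) since 16·48 = 768 ≡ 1, so λ ≡ 11·48 ≡ 56.
  x = λ² - 37 - 37 = 3136 - 74 ≡ 53; y = λ·(37 - 53) - 8 ≡ 40. → (53, 40)

(53, 40)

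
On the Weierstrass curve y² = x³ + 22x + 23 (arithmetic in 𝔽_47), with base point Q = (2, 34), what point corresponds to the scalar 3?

Repeated addition: build up to 3Q.
2Q: tangent at (2, 34): λ = (3·2² + 22)/(2·34) ≡ 34/21. 21⁻¹ ≡ 9 (mod 47), so λ ≡ 34·9 ≡ 24.
  x = λ² - 2 - 2 = 576 - 4 ≡ 8; y = λ·(2 - 8) - 34 ≡ 10. → (8, 10)
3Q: (8, 10) + (2, 34). λ = (34 - 10)/(2 - 8) ≡ 24/41 mod 47. 41⁻¹ ≡ 39 (mod 47) since 41·39 = 1599 ≡ 1, so λ ≡ 43.
  x = λ² - 8 - 2 = 1849 - 10 ≡ 6; y = λ·(8 - 6) - 10 ≡ 29. → (6, 29)

(6, 29)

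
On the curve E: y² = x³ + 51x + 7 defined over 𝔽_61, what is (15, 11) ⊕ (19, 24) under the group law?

(15, 11) + (19, 24). λ = (24 - 11)/(19 - 15) ≡ 13/4 mod 61. 4⁻¹ ≡ 46 (mod 61), so λ ≡ 49.
  x = λ² - 15 - 19 = 2401 - 34 ≡ 49; y = λ·(15 - 49) - 11 ≡ 31. → (49, 31)

(49, 31)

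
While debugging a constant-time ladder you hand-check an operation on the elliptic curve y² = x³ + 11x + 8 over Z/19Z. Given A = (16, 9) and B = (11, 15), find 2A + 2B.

(9, 0)

First 2A:
Repeated addition: build up to 2A.
2A: tangent at (16, 9): λ = (3·16² + 11)/(2·9) ≡ 0/18. 18⁻¹ ≡ 18 (mod 19), so λ ≡ 0·18 ≡ 0.
  x = λ² - 16 - 16 = 0 - 32 ≡ 6; y = λ·(16 - 6) - 9 ≡ 10. → (6, 10)
2A = (6, 10).
Next 2B:
Repeated addition: build up to 2B.
2B: tangent at (11, 15): λ = (3·11² + 11)/(2·15) ≡ 13/11. 11⁻¹ ≡ 7 (mod 19), so λ ≡ 13·7 ≡ 15.
  x = λ² - 11 - 11 = 225 - 22 ≡ 13; y = λ·(11 - 13) - 15 ≡ 12. → (13, 12)
2B = (13, 12).
Finally 2A + 2B:
(6, 10) + (13, 12). λ = (12 - 10)/(13 - 6) ≡ 2/7 mod 19. 7⁻¹ ≡ 11 (mod 19), so λ ≡ 3.
  x = λ² - 6 - 13 = 9 - 19 ≡ 9; y = λ·(6 - 9) - 10 ≡ 0. → (9, 0)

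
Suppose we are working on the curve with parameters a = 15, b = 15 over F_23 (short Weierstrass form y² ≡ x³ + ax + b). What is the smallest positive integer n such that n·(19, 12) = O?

4

2P: tangent at (19, 12): λ = (3·19² + 15)/(2·12) ≡ 17/1. 1⁻¹ ≡ 1 (mod 23), so λ ≡ 17·1 ≡ 17.
  x = λ² - 19 - 19 = 289 - 38 ≡ 21; y = λ·(19 - 21) - 12 ≡ 0. → (21, 0)
3P: (21, 0) + (19, 12). λ = (12 - 0)/(19 - 21) ≡ 12/21 mod 23. 21⁻¹ ≡ 11 (mod 23) since 21·11 = 231 ≡ 1, so λ ≡ 17.
  x = λ² - 21 - 19 = 289 - 40 ≡ 19; y = λ·(21 - 19) - 0 ≡ 11. → (19, 11)
4P: (19, 11) + (19, 12): same x and y₁ ≡ -y₂, so the sum is O.
4P = O, so the order is 4.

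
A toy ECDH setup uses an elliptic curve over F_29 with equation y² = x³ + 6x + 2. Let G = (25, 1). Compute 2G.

tangent at (25, 1): λ = (3·25² + 6)/(2·1) ≡ 25/2. 2⁻¹ ≡ 15 (mod 29), so λ ≡ 25·15 ≡ 27.
  x = λ² - 25 - 25 = 729 - 50 ≡ 12; y = λ·(25 - 12) - 1 ≡ 2. → (12, 2)

(12, 2)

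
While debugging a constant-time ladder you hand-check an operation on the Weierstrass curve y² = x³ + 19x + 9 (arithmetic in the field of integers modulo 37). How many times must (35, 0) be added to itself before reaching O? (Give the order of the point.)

2

2P: (35, 0) + (35, 0): same x and y₁ ≡ -y₂, so the sum is O.
2P = O, so the order is 2.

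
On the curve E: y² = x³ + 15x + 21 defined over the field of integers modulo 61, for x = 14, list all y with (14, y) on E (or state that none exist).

x³ + 15x + 21 = 2975 ≡ 47 (mod 61).
Square roots of 47 mod 61: 13 and 48 (since 13² = 169 ≡ 47).

13, 48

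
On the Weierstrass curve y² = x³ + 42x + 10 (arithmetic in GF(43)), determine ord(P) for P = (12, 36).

11

2P: tangent at (12, 36): λ = (3·12² + 42)/(2·36) ≡ 1/29. 29⁻¹ ≡ 3 (mod 43), so λ ≡ 1·3 ≡ 3.
  x = λ² - 12 - 12 = 9 - 24 ≡ 28; y = λ·(12 - 28) - 36 ≡ 2. → (28, 2)
3P: (28, 2) + (12, 36). λ = (36 - 2)/(12 - 28) ≡ 34/27 mod 43. 27⁻¹ ≡ 8 (mod 43), so λ ≡ 14.
  x = λ² - 28 - 12 = 196 - 40 ≡ 27; y = λ·(28 - 27) - 2 ≡ 12. → (27, 12)
4P: (27, 12) + (12, 36). λ = (36 - 12)/(12 - 27) ≡ 24/28 mod 43. 28⁻¹ ≡ 20 (mod 43) since 28·20 = 560 ≡ 1, so λ ≡ 7.
  x = λ² - 27 - 12 = 49 - 39 ≡ 10; y = λ·(27 - 10) - 12 ≡ 21. → (10, 21)
5P: (10, 21) + (12, 36). λ = (36 - 21)/(12 - 10) ≡ 15/2 mod 43. 2⁻¹ ≡ 22 (mod 43), so λ ≡ 29.
  x = λ² - 10 - 12 = 841 - 22 ≡ 2; y = λ·(10 - 2) - 21 ≡ 39. → (2, 39)
6P: (2, 39) + (12, 36). λ = (36 - 39)/(12 - 2) ≡ 40/10 mod 43. 10⁻¹ ≡ 13 (mod 43), so λ ≡ 4.
  x = λ² - 2 - 12 = 16 - 14 ≡ 2; y = λ·(2 - 2) - 39 ≡ 4. → (2, 4)
7P: (2, 4) + (12, 36). λ = (36 - 4)/(12 - 2) ≡ 32/10 mod 43. 10⁻¹ ≡ 13 (mod 43) since 10·13 = 130 ≡ 1, so λ ≡ 29.
  x = λ² - 2 - 12 = 841 - 14 ≡ 10; y = λ·(2 - 10) - 4 ≡ 22. → (10, 22)
8P: (10, 22) + (12, 36). λ = (36 - 22)/(12 - 10) ≡ 14/2 mod 43. 2⁻¹ ≡ 22 (mod 43) since 2·22 = 44 ≡ 1, so λ ≡ 7.
  x = λ² - 10 - 12 = 49 - 22 ≡ 27; y = λ·(10 - 27) - 22 ≡ 31. → (27, 31)
9P: (27, 31) + (12, 36). λ = (36 - 31)/(12 - 27) ≡ 5/28 mod 43. 28⁻¹ ≡ 20 (mod 43) since 28·20 = 560 ≡ 1, so λ ≡ 14.
  x = λ² - 27 - 12 = 196 - 39 ≡ 28; y = λ·(27 - 28) - 31 ≡ 41. → (28, 41)
10P: (28, 41) + (12, 36). λ = (36 - 41)/(12 - 28) ≡ 38/27 mod 43. 27⁻¹ ≡ 8 (mod 43), so λ ≡ 3.
  x = λ² - 28 - 12 = 9 - 40 ≡ 12; y = λ·(28 - 12) - 41 ≡ 7. → (12, 7)
11P: (12, 7) + (12, 36): same x and y₁ ≡ -y₂, so the sum is 𝒪.
11P = 𝒪, so the order is 11.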